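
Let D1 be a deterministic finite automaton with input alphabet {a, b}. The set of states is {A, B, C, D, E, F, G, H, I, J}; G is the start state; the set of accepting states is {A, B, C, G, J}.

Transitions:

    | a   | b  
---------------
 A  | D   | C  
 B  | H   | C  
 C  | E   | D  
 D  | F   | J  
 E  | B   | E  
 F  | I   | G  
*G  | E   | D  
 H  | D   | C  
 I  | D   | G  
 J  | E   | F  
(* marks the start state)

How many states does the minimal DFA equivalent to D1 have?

4

First remove the unreachable states {A}; 9 states remain.
P0 = {B,C,G,J} | {D,E,F,H,I}.
On input b, block {B,C,G,J} splits into {C,G,J} and {B}.
On input a, block {D,E,F,H,I} splits into {D,F,H,I} and {E}.
No further refinement is possible. Final partition (4 blocks): {C,G,J} | {D,F,H,I} | {B} | {E}.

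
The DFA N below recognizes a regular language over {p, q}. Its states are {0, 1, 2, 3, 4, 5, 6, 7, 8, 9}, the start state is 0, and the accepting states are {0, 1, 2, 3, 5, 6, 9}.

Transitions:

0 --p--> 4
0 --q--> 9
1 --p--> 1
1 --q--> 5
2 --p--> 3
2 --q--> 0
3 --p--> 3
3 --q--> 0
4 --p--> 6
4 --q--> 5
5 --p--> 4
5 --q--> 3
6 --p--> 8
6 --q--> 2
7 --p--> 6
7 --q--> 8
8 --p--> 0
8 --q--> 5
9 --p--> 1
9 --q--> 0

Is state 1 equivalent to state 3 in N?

States {7} cannot be reached from the start state, so discard them.
P0 = {0,1,2,3,5,6,9} | {4,8}.
Refine {0,1,2,3,5,6,9} on symbol p: members go to different blocks, giving {1,2,3,9} and {0,5,6}.
The partition is now stable with 3 blocks: {1,2,3,9} | {4,8} | {0,5,6}.
1 and 3 lie in the same block of the stable partition, so they are equivalent — no string distinguishes them.

Yes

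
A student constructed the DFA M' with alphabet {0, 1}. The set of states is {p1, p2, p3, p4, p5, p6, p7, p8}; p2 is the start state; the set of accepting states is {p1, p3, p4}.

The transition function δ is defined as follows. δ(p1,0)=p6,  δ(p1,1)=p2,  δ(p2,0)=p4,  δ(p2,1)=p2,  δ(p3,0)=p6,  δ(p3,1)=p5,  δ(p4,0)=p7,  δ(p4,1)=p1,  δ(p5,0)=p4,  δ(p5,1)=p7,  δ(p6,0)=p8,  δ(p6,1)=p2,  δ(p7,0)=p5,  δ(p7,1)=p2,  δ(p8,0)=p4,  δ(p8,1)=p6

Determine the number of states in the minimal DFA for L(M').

5

First remove the unreachable states {p3}; 7 states remain.
Start with accepting vs non-accepting: {p1,p4} | {p2,p5,p6,p7,p8}.
On input 1, block {p1,p4} splits into {p1} and {p4}.
Split {p2,p5,p6,p7,p8} by δ(·,0) → {p2,p5,p8} and {p6,p7}.
Split {p2,p5,p8} by δ(·,1) → {p5,p8} and {p2}.
The partition is now stable with 5 blocks: {p1} | {p5,p8} | {p4} | {p6,p7} | {p2}.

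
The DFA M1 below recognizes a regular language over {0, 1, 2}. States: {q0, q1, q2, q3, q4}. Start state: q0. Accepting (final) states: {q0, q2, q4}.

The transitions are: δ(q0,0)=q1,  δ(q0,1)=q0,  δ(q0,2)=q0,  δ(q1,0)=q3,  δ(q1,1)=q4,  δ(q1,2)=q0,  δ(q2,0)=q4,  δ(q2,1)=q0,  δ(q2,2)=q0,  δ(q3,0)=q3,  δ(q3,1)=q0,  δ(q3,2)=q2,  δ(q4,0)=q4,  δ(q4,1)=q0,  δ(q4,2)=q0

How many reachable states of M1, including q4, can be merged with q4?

2

Initial partition by acceptance: {q0,q2,q4} | {q1,q3}.
Split {q0,q2,q4} by δ(·,0) → {q2,q4} and {q0}.
On input 1, block {q1,q3} splits into {q1} and {q3}.
Stable partition: {q2,q4} | {q1} | {q0} | {q3} — 4 equivalence classes.
State q4 belongs to the block {q2,q4}, which has 2 states.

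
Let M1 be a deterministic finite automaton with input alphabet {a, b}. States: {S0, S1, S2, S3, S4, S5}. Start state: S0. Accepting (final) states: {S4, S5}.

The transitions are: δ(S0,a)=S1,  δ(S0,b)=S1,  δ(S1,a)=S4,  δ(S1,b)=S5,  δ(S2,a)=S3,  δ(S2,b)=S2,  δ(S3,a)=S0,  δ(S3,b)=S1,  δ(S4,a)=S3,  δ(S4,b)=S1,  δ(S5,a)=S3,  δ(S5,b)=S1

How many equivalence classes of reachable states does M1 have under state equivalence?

4

States {S2} cannot be reached from the start state, so discard them.
Start with accepting vs non-accepting: {S4,S5} | {S0,S1,S3}.
Split {S0,S1,S3} by δ(·,a) → {S0,S3} and {S1}.
Refine {S0,S3} on symbol a: members go to different blocks, giving {S0} and {S3}.
Stable partition: {S4,S5} | {S0} | {S1} | {S3} — 4 equivalence classes.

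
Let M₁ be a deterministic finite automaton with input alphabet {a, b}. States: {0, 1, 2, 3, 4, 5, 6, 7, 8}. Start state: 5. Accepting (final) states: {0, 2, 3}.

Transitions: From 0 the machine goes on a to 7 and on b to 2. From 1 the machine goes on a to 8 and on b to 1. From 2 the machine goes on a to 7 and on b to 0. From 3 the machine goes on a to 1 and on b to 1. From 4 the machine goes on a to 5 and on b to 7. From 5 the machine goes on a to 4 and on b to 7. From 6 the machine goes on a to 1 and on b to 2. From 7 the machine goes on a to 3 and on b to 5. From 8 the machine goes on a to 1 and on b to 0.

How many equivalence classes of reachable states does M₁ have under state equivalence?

6

Reachable states from the start: {0,1,2,3,4,5,7,8}. Unreachable: {6} — drop them.
Start with accepting vs non-accepting: {0,2,3} | {1,4,5,7,8}.
Refine {0,2,3} on symbol b: members go to different blocks, giving {0,2} and {3}.
Refine {1,4,5,7,8} on symbol a: members go to different blocks, giving {1,4,5,8} and {7}.
Split {1,4,5,8} by δ(·,b) → {4,5} and {1} and {8}.
The partition is now stable with 6 blocks: {0,2} | {4,5} | {3} | {7} | {1} | {8}.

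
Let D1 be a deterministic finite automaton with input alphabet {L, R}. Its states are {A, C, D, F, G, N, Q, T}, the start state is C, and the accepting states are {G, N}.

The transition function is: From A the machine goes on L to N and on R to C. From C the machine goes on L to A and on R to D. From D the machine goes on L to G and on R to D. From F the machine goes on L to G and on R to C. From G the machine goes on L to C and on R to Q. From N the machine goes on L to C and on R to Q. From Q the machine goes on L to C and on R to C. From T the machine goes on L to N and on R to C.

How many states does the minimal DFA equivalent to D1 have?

5

States {F,T} cannot be reached from the start state, so discard them.
Start with accepting vs non-accepting: {G,N} | {A,C,D,Q}.
Refine {A,C,D,Q} on symbol L: members go to different blocks, giving {C,Q} and {A,D}.
On input L, block {C,Q} splits into {C} and {Q}.
On input R, block {A,D} splits into {D} and {A}.
No further refinement is possible. Final partition (5 blocks): {G,N} | {C} | {D} | {Q} | {A}.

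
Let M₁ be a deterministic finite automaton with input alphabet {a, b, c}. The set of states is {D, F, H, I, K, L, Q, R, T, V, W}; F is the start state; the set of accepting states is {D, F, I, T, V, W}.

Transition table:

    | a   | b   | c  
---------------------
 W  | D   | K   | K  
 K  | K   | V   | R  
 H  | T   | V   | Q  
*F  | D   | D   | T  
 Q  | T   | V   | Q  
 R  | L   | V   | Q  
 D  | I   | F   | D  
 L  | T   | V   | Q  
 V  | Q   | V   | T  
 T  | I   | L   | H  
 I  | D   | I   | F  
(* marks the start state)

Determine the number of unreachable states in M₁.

BFS from F reaches {D, F, H, I, L, Q, T, V}; the 3 state(s) K, R, W are never visited.

3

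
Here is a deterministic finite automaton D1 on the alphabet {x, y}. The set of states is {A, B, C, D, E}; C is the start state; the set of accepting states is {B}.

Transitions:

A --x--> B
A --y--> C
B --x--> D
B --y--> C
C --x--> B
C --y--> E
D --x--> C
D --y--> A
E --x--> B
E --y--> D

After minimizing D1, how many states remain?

5

All states are reachable from the start state.
Start with accepting vs non-accepting: {B} | {A,C,D,E}.
Split {A,C,D,E} by δ(·,x) → {A,C,E} and {D}.
Refine {A,C,E} on symbol y: members go to different blocks, giving {A,C} and {E}.
Split {A,C} by δ(·,y) → {A} and {C}.
No further refinement is possible. Final partition (5 blocks): {B} | {A} | {D} | {E} | {C}.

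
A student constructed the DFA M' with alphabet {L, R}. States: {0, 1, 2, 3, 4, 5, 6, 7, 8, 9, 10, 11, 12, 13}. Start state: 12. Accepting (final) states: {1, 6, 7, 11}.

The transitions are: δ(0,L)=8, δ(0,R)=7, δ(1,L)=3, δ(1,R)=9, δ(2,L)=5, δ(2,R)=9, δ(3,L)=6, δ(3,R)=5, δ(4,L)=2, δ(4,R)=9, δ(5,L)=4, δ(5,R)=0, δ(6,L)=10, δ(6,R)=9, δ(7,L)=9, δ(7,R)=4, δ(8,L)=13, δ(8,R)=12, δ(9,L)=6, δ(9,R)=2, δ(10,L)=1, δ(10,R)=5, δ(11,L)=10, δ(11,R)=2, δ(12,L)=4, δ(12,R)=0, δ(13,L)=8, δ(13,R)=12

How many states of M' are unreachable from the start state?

Starting at 12 and following transitions, the reachable set is {0, 1, 2, 3, 4, 5, 6, 7, 8, 9, 10, 12, 13}. That leaves 11 unreachable — 1 in total.

1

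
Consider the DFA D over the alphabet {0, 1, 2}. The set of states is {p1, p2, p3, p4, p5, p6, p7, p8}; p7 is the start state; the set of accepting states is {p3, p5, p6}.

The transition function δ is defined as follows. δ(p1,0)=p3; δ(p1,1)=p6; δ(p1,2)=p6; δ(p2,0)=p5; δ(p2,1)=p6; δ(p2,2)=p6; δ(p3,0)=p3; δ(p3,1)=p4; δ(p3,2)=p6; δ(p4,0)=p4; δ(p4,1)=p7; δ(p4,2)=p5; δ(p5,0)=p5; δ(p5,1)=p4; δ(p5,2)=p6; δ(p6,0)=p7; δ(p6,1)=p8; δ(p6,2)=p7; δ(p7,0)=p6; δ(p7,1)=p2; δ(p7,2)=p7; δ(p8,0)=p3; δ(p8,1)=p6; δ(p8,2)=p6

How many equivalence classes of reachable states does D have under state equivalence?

Reachable states from the start: {p2,p3,p4,p5,p6,p7,p8}. Unreachable: {p1} — drop them.
Start with accepting vs non-accepting: {p3,p5,p6} | {p2,p4,p7,p8}.
Refine {p3,p5,p6} on symbol 0: members go to different blocks, giving {p3,p5} and {p6}.
On input 0, block {p2,p4,p7,p8} splits into {p2,p8} and {p4} and {p7}.
Stable partition: {p3,p5} | {p2,p8} | {p6} | {p4} | {p7} — 5 equivalence classes.

5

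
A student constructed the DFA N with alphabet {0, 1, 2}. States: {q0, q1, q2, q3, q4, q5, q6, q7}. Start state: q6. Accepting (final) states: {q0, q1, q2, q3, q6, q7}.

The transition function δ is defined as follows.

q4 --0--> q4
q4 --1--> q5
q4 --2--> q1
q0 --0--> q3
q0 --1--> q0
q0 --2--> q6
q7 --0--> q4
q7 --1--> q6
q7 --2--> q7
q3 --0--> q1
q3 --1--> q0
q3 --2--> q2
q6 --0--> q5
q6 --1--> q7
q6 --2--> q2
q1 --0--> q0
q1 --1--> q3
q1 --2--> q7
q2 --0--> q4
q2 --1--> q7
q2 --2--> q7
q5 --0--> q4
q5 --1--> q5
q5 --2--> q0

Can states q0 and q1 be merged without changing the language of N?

P0 = {q0,q1,q2,q3,q6,q7} | {q4,q5}.
On input 0, block {q0,q1,q2,q3,q6,q7} splits into {q0,q1,q3} and {q2,q6,q7}.
The partition is now stable with 3 blocks: {q0,q1,q3} | {q4,q5} | {q2,q6,q7}.
q0 and q1 lie in the same block of the stable partition, so they are equivalent — no string distinguishes them.

Yes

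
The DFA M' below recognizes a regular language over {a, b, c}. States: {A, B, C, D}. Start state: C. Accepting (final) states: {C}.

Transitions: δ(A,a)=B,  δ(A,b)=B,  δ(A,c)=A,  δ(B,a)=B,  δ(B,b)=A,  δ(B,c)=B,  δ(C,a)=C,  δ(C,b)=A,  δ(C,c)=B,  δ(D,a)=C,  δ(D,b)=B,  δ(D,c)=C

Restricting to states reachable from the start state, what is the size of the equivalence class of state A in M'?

2

First remove the unreachable states {D}; 3 states remain.
P0 = {C} | {A,B}.
Stable partition: {C} | {A,B} — 2 equivalence classes.
The equivalence class containing A is {A,B}, of size 2.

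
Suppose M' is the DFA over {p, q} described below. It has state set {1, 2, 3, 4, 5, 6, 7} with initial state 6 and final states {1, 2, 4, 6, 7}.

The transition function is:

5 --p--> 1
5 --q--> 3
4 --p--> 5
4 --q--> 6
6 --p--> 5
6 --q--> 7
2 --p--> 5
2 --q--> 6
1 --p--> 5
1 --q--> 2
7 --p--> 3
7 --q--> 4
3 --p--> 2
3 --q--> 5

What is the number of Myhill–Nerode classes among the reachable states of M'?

2

All states are reachable from the start state.
Initial partition by acceptance: {1,2,4,6,7} | {3,5}.
Stable partition: {1,2,4,6,7} | {3,5} — 2 equivalence classes.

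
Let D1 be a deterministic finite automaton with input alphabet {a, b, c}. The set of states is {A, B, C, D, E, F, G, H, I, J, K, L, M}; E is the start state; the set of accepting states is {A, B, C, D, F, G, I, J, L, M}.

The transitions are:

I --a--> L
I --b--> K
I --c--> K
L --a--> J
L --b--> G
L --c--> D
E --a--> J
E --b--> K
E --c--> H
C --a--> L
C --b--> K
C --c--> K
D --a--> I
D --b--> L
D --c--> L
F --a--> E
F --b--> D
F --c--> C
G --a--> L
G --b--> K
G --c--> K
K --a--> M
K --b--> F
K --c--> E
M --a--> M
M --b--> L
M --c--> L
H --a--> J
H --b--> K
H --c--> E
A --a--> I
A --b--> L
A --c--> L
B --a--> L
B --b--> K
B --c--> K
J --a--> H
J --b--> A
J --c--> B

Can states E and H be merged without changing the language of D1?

Yes

Every state is reachable, so we keep all 13.
Initial partition by acceptance: {A,B,C,D,F,G,I,J,L,M} | {E,H,K}.
On input a, block {A,B,C,D,F,G,I,J,L,M} splits into {A,B,C,D,G,I,L,M} and {F,J}.
Split {A,B,C,D,G,I,L,M} by δ(·,a) → {A,B,C,D,G,I,M} and {L}.
On input a, block {A,B,C,D,G,I,M} splits into {B,C,G,I} and {A,D,M}.
Refine {E,H,K} on symbol a: members go to different blocks, giving {E,H} and {K}.
Refine {A,D,M} on symbol a: members go to different blocks, giving {A,D} and {M}.
Stable partition: {B,C,G,I} | {E,H} | {F,J} | {L} | {A,D} | {K} | {M} — 7 equivalence classes.
E and H lie in the same block of the stable partition, so they are equivalent — no string distinguishes them.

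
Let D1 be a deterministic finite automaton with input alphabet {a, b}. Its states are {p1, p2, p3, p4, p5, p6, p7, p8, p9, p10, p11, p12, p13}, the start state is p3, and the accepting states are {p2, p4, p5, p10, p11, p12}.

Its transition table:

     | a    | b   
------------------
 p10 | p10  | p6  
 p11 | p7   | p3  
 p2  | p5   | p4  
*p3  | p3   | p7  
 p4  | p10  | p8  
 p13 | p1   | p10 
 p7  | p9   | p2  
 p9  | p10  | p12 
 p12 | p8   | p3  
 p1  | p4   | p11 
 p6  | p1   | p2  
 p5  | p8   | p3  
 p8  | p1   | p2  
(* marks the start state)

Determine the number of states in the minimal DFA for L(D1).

6

States {p13} cannot be reached from the start state, so discard them.
Start with accepting vs non-accepting: {p2,p4,p5,p10,p11,p12} | {p1,p3,p6,p7,p8,p9}.
Refine {p2,p4,p5,p10,p11,p12} on symbol a: members go to different blocks, giving {p2,p4,p10} and {p5,p11,p12}.
Refine {p2,p4,p10} on symbol a: members go to different blocks, giving {p4,p10} and {p2}.
Split {p1,p3,p6,p7,p8,p9} by δ(·,a) → {p3,p6,p7,p8} and {p1,p9}.
Split {p3,p6,p7,p8} by δ(·,a) → {p6,p7,p8} and {p3}.
No further refinement is possible. Final partition (6 blocks): {p4,p10} | {p6,p7,p8} | {p5,p11,p12} | {p2} | {p1,p9} | {p3}.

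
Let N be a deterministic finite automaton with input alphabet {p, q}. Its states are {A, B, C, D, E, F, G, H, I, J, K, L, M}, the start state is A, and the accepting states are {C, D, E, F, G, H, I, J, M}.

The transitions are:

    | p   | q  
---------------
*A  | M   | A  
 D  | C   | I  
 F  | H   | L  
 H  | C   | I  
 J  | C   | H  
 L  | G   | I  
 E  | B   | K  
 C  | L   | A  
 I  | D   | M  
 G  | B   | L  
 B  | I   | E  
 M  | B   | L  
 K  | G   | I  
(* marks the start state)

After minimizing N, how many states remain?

First remove the unreachable states {F,H,J}; 10 states remain.
Start with accepting vs non-accepting: {C,D,E,G,I,M} | {A,B,K,L}.
Split {C,D,E,G,I,M} by δ(·,p) → {C,E,G,M} and {D,I}.
On input p, block {A,B,K,L} splits into {A,K,L} and {B}.
Refine {C,E,G,M} on symbol p: members go to different blocks, giving {E,G,M} and {C}.
Split {A,K,L} by δ(·,q) → {K,L} and {A}.
Split {D,I} by δ(·,p) → {D} and {I}.
The partition is now stable with 7 blocks: {E,G,M} | {K,L} | {D} | {B} | {C} | {A} | {I}.

7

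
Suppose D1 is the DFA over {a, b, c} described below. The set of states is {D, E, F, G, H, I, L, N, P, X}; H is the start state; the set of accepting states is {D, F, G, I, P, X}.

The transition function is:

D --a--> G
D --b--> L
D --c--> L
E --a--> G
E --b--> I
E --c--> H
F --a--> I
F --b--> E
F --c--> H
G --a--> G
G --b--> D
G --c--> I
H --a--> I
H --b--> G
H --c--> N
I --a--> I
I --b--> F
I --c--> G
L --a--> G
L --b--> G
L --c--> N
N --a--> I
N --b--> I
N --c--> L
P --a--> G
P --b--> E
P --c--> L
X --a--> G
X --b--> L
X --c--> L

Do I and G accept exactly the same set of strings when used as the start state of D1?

Yes

States {P,X} cannot be reached from the start state, so discard them.
Start with accepting vs non-accepting: {D,F,G,I} | {E,H,L,N}.
On input b, block {D,F,G,I} splits into {D,F} and {G,I}.
The partition is now stable with 3 blocks: {D,F} | {E,H,L,N} | {G,I}.
I and G lie in the same block of the stable partition, so they are equivalent — no string distinguishes them.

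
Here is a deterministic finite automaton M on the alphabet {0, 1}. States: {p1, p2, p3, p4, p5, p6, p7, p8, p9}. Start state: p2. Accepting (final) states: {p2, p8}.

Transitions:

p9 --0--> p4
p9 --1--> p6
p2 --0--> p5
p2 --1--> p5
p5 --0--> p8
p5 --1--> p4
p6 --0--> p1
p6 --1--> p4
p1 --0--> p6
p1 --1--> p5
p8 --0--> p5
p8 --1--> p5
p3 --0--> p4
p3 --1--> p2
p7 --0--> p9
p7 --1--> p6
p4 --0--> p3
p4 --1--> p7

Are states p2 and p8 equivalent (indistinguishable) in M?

Yes

All states are reachable from the start state.
Initial partition by acceptance: {p2,p8} | {p1,p3,p4,p5,p6,p7,p9}.
Split {p1,p3,p4,p5,p6,p7,p9} by δ(·,0) → {p1,p3,p4,p6,p7,p9} and {p5}.
Split {p1,p3,p4,p6,p7,p9} by δ(·,1) → {p4,p6,p7,p9} and {p1} and {p3}.
Refine {p4,p6,p7,p9} on symbol 0: members go to different blocks, giving {p7,p9} and {p4} and {p6}.
On input 0, block {p7,p9} splits into {p7} and {p9}.
Stable partition: {p2,p8} | {p7} | {p5} | {p1} | {p3} | {p4} | {p6} | {p9} — 8 equivalence classes.
p2 and p8 lie in the same block of the stable partition, so they are equivalent — no string distinguishes them.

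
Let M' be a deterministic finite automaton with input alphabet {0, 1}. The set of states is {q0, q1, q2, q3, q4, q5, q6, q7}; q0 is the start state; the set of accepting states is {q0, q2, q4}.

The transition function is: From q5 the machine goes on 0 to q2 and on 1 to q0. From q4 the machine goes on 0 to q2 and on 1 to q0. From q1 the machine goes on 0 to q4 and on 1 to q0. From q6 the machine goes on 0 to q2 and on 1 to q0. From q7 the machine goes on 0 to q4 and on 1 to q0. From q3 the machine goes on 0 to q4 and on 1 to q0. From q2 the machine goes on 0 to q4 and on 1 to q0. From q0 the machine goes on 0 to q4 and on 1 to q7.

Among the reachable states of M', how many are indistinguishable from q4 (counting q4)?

2

First remove the unreachable states {q1,q3,q5,q6}; 4 states remain.
Start with accepting vs non-accepting: {q0,q2,q4} | {q7}.
On input 1, block {q0,q2,q4} splits into {q2,q4} and {q0}.
Stable partition: {q2,q4} | {q7} | {q0} — 3 equivalence classes.
State q4 belongs to the block {q2,q4}, which has 2 states.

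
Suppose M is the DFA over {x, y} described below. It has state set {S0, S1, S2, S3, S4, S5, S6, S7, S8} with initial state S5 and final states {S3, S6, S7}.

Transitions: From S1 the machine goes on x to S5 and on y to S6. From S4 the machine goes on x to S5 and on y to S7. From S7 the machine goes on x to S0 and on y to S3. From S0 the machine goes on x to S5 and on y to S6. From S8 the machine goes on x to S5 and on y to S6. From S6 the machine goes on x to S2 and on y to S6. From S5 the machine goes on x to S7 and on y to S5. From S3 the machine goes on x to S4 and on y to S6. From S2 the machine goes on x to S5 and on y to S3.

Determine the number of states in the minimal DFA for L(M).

3

Reachable states from the start: {S0,S2,S3,S4,S5,S6,S7}. Unreachable: {S1,S8} — drop them.
Start with accepting vs non-accepting: {S3,S6,S7} | {S0,S2,S4,S5}.
On input x, block {S0,S2,S4,S5} splits into {S0,S2,S4} and {S5}.
No further refinement is possible. Final partition (3 blocks): {S3,S6,S7} | {S0,S2,S4} | {S5}.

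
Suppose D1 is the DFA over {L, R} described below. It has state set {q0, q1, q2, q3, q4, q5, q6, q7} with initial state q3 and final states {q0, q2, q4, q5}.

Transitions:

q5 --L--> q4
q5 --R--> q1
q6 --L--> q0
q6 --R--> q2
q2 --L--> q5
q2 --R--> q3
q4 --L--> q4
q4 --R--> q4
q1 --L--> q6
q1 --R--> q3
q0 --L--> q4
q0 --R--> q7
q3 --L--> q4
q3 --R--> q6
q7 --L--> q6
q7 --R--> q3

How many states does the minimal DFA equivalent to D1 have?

6

Start with accepting vs non-accepting: {q0,q2,q4,q5} | {q1,q3,q6,q7}.
Split {q0,q2,q4,q5} by δ(·,R) → {q0,q2,q5} and {q4}.
Refine {q0,q2,q5} on symbol L: members go to different blocks, giving {q0,q5} and {q2}.
Refine {q1,q3,q6,q7} on symbol L: members go to different blocks, giving {q1,q7} and {q3} and {q6}.
No further refinement is possible. Final partition (6 blocks): {q0,q5} | {q1,q7} | {q4} | {q2} | {q3} | {q6}.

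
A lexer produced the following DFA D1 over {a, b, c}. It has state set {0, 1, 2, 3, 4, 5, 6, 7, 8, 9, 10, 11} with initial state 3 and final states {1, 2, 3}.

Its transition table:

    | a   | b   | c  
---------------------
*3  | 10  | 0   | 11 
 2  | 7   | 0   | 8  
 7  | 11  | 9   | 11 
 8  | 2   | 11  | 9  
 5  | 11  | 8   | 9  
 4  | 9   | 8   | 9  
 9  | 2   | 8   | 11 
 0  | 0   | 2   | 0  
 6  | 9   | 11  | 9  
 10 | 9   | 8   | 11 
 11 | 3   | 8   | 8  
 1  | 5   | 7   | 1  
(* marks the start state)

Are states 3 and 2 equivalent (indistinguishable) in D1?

Yes

Reachable states from the start: {0,2,3,7,8,9,10,11}. Unreachable: {1,4,5,6} — drop them.
P0 = {2,3} | {0,7,8,9,10,11}.
Split {0,7,8,9,10,11} by δ(·,a) → {0,7,10} and {8,9,11}.
Split {0,7,10} by δ(·,a) → {7,10} and {0}.
The partition is now stable with 4 blocks: {2,3} | {7,10} | {8,9,11} | {0}.
3 and 2 lie in the same block of the stable partition, so they are equivalent — no string distinguishes them.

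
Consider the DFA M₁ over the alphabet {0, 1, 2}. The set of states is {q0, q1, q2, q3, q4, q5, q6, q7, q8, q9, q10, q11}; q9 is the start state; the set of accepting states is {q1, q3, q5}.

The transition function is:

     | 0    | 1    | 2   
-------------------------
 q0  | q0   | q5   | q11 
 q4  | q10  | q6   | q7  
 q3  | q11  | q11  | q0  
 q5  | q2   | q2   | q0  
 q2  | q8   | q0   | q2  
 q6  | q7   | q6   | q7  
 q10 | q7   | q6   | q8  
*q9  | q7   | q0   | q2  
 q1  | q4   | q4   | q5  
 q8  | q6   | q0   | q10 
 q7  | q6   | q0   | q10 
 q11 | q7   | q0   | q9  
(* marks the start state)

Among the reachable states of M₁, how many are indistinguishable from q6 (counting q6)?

2

States {q1,q3,q4} cannot be reached from the start state, so discard them.
Initial partition by acceptance: {q5} | {q0,q2,q6,q7,q8,q9,q10,q11}.
On input 1, block {q0,q2,q6,q7,q8,q9,q10,q11} splits into {q2,q6,q7,q8,q9,q10,q11} and {q0}.
Split {q2,q6,q7,q8,q9,q10,q11} by δ(·,1) → {q2,q7,q8,q9,q11} and {q6,q10}.
Split {q2,q7,q8,q9,q11} by δ(·,0) → {q2,q9,q11} and {q7,q8}.
Stable partition: {q5} | {q2,q9,q11} | {q0} | {q6,q10} | {q7,q8} — 5 equivalence classes.
The equivalence class containing q6 is {q6,q10}, of size 2.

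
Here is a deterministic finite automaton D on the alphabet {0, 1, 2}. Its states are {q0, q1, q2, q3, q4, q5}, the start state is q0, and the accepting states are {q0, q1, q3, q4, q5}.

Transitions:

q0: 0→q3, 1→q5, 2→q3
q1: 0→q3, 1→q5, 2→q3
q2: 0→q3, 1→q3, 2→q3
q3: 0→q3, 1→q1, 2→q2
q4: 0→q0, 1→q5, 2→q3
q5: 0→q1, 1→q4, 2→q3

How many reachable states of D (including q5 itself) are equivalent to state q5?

P0 = {q0,q1,q3,q4,q5} | {q2}.
Split {q0,q1,q3,q4,q5} by δ(·,2) → {q0,q1,q4,q5} and {q3}.
On input 0, block {q0,q1,q4,q5} splits into {q0,q1} and {q4,q5}.
No further refinement is possible. Final partition (4 blocks): {q0,q1} | {q2} | {q3} | {q4,q5}.
State q5 belongs to the block {q4,q5}, which has 2 states.

2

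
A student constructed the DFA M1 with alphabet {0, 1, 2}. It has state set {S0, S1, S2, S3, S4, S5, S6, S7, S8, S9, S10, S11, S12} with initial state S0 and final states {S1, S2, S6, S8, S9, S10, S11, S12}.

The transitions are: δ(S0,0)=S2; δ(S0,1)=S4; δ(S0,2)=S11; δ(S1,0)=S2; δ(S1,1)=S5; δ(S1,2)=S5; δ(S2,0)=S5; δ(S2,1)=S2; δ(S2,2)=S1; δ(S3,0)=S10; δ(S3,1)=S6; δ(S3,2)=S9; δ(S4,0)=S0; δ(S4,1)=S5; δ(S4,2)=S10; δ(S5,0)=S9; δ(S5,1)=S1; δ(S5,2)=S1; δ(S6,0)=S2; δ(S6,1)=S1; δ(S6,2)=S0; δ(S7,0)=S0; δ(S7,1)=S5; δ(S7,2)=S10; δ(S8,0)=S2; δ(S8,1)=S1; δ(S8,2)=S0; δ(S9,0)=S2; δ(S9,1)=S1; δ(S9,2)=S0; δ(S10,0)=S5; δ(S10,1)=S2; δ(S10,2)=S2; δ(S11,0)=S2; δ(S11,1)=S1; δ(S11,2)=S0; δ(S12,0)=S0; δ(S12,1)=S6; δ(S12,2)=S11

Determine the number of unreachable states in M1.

5

No path from S0 leads to S3, S6, S7, S8, S12; the other 8 states are all reachable.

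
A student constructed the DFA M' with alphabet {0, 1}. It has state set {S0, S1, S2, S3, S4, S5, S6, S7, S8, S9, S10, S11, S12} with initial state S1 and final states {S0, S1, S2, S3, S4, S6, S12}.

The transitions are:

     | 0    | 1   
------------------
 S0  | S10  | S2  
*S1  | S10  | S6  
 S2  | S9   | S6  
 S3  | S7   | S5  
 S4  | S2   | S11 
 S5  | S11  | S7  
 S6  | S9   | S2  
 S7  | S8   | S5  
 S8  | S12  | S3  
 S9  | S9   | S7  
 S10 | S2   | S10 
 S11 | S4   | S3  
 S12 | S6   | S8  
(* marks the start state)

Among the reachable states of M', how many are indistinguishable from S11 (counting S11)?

States {S0} cannot be reached from the start state, so discard them.
Start with accepting vs non-accepting: {S1,S2,S3,S4,S6,S12} | {S5,S7,S8,S9,S10,S11}.
Refine {S1,S2,S3,S4,S6,S12} on symbol 0: members go to different blocks, giving {S1,S2,S3,S6} and {S4,S12}.
On input 1, block {S1,S2,S3,S6} splits into {S1,S2,S6} and {S3}.
Split {S5,S7,S8,S9,S10,S11} by δ(·,0) → {S5,S7,S9} and {S8,S11} and {S10}.
Split {S1,S2,S6} by δ(·,0) → {S2,S6} and {S1}.
On input 0, block {S5,S7,S9} splits into {S5,S7} and {S9}.
No further refinement is possible. Final partition (8 blocks): {S2,S6} | {S5,S7} | {S4,S12} | {S3} | {S8,S11} | {S10} | {S1} | {S9}.
State S11 belongs to the block {S8,S11}, which has 2 states.

2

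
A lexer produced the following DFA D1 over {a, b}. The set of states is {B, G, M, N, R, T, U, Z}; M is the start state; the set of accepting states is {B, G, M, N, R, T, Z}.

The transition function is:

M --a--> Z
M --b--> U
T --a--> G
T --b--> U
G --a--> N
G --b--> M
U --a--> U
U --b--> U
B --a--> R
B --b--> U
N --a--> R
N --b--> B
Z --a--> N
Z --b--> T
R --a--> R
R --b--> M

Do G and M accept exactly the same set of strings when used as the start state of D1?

Every state is reachable, so we keep all 8.
Initial partition by acceptance: {B,G,M,N,R,T,Z} | {U}.
On input b, block {B,G,M,N,R,T,Z} splits into {G,N,R,Z} and {B,M,T}.
Stable partition: {G,N,R,Z} | {U} | {B,M,T} — 3 equivalence classes.
G and M end up in different blocks, so they are distinguishable. For instance, the string 'b' is accepted from only G.

No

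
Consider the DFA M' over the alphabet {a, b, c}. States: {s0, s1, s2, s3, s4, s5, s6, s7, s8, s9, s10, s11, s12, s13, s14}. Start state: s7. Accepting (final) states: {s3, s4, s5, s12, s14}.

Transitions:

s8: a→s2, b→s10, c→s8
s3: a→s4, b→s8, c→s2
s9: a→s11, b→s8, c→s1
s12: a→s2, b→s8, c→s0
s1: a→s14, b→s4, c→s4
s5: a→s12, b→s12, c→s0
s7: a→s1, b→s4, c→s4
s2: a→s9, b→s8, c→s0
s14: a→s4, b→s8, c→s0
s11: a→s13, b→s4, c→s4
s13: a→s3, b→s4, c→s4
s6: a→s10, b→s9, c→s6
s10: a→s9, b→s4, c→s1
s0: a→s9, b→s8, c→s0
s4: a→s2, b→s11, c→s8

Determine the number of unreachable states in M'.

3

Starting at s7 and following transitions, the reachable set is {s0, s1, s2, s3, s4, s7, s8, s9, s10, s11, s13, s14}. That leaves s5, s6, s12 unreachable — 3 in total.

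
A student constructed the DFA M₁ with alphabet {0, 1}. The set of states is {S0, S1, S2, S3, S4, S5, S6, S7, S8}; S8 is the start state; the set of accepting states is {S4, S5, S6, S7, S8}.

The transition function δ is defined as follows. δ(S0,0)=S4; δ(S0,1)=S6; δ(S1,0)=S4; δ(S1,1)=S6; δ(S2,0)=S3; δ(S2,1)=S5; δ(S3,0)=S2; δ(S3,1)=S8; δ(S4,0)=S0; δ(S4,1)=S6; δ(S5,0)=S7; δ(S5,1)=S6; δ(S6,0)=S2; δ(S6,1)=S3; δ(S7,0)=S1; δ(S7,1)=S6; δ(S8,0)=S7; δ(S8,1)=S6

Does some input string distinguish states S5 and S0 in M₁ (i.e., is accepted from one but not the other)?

Yes

P0 = {S4,S5,S6,S7,S8} | {S0,S1,S2,S3}.
Split {S4,S5,S6,S7,S8} by δ(·,0) → {S4,S6,S7} and {S5,S8}.
On input 1, block {S4,S6,S7} splits into {S4,S7} and {S6}.
Split {S0,S1,S2,S3} by δ(·,0) → {S0,S1} and {S2,S3}.
The partition is now stable with 5 blocks: {S4,S7} | {S0,S1} | {S5,S8} | {S6} | {S2,S3}.
S5 and S0 end up in different blocks, so they are distinguishable. For instance, the string 'ε' is accepted from only S5.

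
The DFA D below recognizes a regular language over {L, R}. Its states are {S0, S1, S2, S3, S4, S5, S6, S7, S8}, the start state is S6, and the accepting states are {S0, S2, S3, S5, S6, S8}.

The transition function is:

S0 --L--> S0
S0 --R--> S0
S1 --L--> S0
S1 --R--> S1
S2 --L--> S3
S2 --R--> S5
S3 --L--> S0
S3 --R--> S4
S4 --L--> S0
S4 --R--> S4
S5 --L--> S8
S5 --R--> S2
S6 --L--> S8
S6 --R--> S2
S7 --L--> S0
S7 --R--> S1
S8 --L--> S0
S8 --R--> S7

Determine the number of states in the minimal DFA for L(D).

P0 = {S0,S2,S3,S5,S6,S8} | {S1,S4,S7}.
Split {S0,S2,S3,S5,S6,S8} by δ(·,R) → {S0,S2,S5,S6} and {S3,S8}.
Refine {S0,S2,S5,S6} on symbol L: members go to different blocks, giving {S2,S5,S6} and {S0}.
Stable partition: {S2,S5,S6} | {S1,S4,S7} | {S3,S8} | {S0} — 4 equivalence classes.

4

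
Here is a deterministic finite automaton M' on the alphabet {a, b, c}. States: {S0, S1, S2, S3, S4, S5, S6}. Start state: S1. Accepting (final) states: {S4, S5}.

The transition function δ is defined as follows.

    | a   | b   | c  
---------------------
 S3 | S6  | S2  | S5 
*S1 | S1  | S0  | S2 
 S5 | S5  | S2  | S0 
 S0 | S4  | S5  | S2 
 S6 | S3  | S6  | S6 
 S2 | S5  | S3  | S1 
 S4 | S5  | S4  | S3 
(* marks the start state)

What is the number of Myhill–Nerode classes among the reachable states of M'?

Start with accepting vs non-accepting: {S4,S5} | {S0,S1,S2,S3,S6}.
Refine {S4,S5} on symbol b: members go to different blocks, giving {S4} and {S5}.
Split {S0,S1,S2,S3,S6} by δ(·,a) → {S1,S3,S6} and {S0} and {S2}.
Split {S1,S3,S6} by δ(·,b) → {S1} and {S3} and {S6}.
Stable partition: {S4} | {S1} | {S5} | {S0} | {S2} | {S3} | {S6} — 7 equivalence classes.

7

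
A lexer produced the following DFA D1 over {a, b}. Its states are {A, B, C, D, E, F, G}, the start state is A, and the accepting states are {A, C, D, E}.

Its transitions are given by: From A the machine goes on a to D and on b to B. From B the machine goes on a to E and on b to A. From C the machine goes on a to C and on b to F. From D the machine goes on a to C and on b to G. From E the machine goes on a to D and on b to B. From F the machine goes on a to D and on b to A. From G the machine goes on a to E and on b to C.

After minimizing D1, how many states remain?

2

Every state is reachable, so we keep all 7.
Start with accepting vs non-accepting: {A,C,D,E} | {B,F,G}.
The partition is now stable with 2 blocks: {A,C,D,E} | {B,F,G}.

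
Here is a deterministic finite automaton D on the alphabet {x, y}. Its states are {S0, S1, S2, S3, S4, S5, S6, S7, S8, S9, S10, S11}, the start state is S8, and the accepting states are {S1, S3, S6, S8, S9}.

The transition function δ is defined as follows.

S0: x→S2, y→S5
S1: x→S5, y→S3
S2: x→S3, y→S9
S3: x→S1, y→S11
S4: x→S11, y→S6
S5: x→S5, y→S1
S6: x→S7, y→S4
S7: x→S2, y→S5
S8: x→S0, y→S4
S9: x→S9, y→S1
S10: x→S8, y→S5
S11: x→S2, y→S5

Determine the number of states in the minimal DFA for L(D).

First remove the unreachable states {S10}; 11 states remain.
P0 = {S1,S3,S6,S8,S9} | {S0,S2,S4,S5,S7,S11}.
On input x, block {S1,S3,S6,S8,S9} splits into {S1,S6,S8} and {S3,S9}.
Refine {S1,S6,S8} on symbol y: members go to different blocks, giving {S6,S8} and {S1}.
Refine {S0,S2,S4,S5,S7,S11} on symbol x: members go to different blocks, giving {S0,S4,S5,S7,S11} and {S2}.
On input x, block {S0,S4,S5,S7,S11} splits into {S0,S7,S11} and {S4,S5}.
On input x, block {S3,S9} splits into {S3} and {S9}.
Split {S4,S5} by δ(·,x) → {S4} and {S5}.
Stable partition: {S6,S8} | {S0,S7,S11} | {S3} | {S1} | {S2} | {S4} | {S9} | {S5} — 8 equivalence classes.

8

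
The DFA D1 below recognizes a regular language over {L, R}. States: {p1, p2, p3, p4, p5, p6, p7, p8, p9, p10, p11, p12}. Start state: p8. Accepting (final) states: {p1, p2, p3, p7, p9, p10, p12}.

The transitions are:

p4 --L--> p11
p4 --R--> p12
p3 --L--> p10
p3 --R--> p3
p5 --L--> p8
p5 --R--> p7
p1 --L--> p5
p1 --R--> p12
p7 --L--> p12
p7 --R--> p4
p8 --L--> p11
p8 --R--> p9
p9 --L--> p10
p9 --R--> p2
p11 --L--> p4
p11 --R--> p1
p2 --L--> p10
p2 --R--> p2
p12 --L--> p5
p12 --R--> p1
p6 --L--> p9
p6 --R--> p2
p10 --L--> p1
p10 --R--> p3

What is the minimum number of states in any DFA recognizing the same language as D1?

First remove the unreachable states {p6}; 11 states remain.
Initial partition by acceptance: {p1,p2,p3,p7,p9,p10,p12} | {p4,p5,p8,p11}.
Refine {p1,p2,p3,p7,p9,p10,p12} on symbol L: members go to different blocks, giving {p2,p3,p7,p9,p10} and {p1,p12}.
On input L, block {p2,p3,p7,p9,p10} splits into {p2,p3,p9} and {p7,p10}.
Split {p4,p5,p8,p11} by δ(·,R) → {p4,p11} and {p5} and {p8}.
Refine {p7,p10} on symbol R: members go to different blocks, giving {p7} and {p10}.
The partition is now stable with 7 blocks: {p2,p3,p9} | {p4,p11} | {p1,p12} | {p7} | {p5} | {p8} | {p10}.

7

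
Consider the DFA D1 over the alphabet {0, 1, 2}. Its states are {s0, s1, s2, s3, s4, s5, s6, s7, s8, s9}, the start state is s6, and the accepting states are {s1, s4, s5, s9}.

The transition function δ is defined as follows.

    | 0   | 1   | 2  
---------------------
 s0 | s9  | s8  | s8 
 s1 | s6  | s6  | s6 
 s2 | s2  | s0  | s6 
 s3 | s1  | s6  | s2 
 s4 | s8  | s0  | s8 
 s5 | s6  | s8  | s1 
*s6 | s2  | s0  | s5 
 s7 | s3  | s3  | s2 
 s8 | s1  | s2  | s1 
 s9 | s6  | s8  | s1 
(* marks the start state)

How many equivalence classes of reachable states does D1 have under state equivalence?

6

First remove the unreachable states {s3,s4,s7}; 7 states remain.
P0 = {s1,s5,s9} | {s0,s2,s6,s8}.
On input 2, block {s1,s5,s9} splits into {s5,s9} and {s1}.
Refine {s0,s2,s6,s8} on symbol 0: members go to different blocks, giving {s2,s6} and {s0} and {s8}.
Split {s2,s6} by δ(·,2) → {s2} and {s6}.
The partition is now stable with 6 blocks: {s5,s9} | {s2} | {s1} | {s0} | {s8} | {s6}.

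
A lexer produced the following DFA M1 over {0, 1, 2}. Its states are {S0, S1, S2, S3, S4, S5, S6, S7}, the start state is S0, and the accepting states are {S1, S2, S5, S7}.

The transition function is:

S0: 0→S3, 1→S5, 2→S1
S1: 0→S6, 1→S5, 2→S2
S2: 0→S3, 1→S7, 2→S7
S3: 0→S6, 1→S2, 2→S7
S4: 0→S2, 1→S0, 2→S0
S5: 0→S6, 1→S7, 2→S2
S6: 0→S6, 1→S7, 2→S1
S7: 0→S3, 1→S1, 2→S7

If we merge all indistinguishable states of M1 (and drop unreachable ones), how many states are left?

2

First remove the unreachable states {S4}; 7 states remain.
P0 = {S1,S2,S5,S7} | {S0,S3,S6}.
Stable partition: {S1,S2,S5,S7} | {S0,S3,S6} — 2 equivalence classes.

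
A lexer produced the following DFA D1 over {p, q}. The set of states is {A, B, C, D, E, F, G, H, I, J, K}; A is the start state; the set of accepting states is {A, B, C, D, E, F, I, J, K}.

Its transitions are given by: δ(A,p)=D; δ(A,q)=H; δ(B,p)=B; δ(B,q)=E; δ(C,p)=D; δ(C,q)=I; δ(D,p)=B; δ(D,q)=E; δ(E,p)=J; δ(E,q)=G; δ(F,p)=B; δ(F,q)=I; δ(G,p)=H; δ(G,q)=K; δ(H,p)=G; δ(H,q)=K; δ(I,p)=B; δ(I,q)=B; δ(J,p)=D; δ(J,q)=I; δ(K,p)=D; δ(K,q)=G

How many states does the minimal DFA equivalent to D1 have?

States {C,F} cannot be reached from the start state, so discard them.
Initial partition by acceptance: {A,B,D,E,I,J,K} | {G,H}.
Refine {A,B,D,E,I,J,K} on symbol q: members go to different blocks, giving {B,D,I,J} and {A,E,K}.
Refine {B,D,I,J} on symbol q: members go to different blocks, giving {B,D} and {I,J}.
Split {A,E,K} by δ(·,p) → {A,K} and {E}.
Split {I,J} by δ(·,q) → {I} and {J}.
The partition is now stable with 6 blocks: {B,D} | {G,H} | {A,K} | {I} | {E} | {J}.

6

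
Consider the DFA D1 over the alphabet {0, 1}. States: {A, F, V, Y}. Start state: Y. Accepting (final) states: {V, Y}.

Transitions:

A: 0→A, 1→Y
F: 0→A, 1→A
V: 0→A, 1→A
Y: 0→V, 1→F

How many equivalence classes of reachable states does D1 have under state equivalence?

4

P0 = {V,Y} | {A,F}.
On input 0, block {V,Y} splits into {Y} and {V}.
Refine {A,F} on symbol 1: members go to different blocks, giving {A} and {F}.
No further refinement is possible. Final partition (4 blocks): {Y} | {A} | {V} | {F}.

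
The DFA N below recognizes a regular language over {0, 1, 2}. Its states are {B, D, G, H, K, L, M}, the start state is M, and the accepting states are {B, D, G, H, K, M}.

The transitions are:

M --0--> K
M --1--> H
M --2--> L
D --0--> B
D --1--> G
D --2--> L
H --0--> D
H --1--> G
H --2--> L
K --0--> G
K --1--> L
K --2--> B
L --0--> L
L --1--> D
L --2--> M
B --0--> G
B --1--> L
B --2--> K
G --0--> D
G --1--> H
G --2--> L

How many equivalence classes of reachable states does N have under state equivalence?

All states are reachable from the start state.
Start with accepting vs non-accepting: {B,D,G,H,K,M} | {L}.
Split {B,D,G,H,K,M} by δ(·,1) → {D,G,H,M} and {B,K}.
Split {D,G,H,M} by δ(·,0) → {D,M} and {G,H}.
Stable partition: {D,M} | {L} | {B,K} | {G,H} — 4 equivalence classes.

4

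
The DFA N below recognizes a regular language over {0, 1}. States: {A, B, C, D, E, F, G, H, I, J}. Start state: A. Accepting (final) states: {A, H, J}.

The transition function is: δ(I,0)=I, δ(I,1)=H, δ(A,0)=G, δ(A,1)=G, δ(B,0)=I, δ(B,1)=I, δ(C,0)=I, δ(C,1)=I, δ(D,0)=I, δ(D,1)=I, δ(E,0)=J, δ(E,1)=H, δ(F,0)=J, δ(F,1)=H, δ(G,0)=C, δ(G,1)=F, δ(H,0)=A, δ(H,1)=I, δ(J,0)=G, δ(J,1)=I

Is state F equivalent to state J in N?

No

Reachable states from the start: {A,C,F,G,H,I,J}. Unreachable: {B,D,E} — drop them.
Initial partition by acceptance: {A,H,J} | {C,F,G,I}.
Split {A,H,J} by δ(·,0) → {A,J} and {H}.
Split {C,F,G,I} by δ(·,0) → {C,G,I} and {F}.
Split {C,G,I} by δ(·,1) → {C} and {G} and {I}.
Split {A,J} by δ(·,1) → {A} and {J}.
No further refinement is possible. Final partition (7 blocks): {A} | {C} | {H} | {F} | {G} | {I} | {J}.
F and J end up in different blocks, so they are distinguishable. For instance, the string 'ε' is accepted from only J.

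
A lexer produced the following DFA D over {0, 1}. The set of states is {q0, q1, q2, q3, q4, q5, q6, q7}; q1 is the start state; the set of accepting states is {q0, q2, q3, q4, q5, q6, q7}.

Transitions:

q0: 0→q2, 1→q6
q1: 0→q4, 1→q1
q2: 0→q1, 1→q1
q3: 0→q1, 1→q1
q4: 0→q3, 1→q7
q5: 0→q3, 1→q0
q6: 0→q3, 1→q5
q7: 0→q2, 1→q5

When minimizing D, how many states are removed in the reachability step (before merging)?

0

Exploring from q1, all states are eventually visited, so none are unreachable.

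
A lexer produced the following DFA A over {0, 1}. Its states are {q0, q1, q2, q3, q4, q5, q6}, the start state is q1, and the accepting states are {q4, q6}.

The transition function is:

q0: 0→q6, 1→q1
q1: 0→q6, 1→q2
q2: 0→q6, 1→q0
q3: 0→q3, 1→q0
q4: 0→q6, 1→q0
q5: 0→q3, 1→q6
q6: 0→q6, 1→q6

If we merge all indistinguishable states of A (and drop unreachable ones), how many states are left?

Reachable states from the start: {q0,q1,q2,q6}. Unreachable: {q3,q4,q5} — drop them.
Initial partition by acceptance: {q6} | {q0,q1,q2}.
Stable partition: {q6} | {q0,q1,q2} — 2 equivalence classes.

2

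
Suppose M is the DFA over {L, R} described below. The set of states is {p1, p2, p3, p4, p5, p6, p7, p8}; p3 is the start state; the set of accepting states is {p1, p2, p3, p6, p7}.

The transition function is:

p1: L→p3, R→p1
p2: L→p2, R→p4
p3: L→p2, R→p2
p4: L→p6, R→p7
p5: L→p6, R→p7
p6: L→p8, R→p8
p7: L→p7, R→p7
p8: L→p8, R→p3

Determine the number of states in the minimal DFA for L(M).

6

First remove the unreachable states {p1,p5}; 6 states remain.
Initial partition by acceptance: {p2,p3,p6,p7} | {p4,p8}.
On input L, block {p2,p3,p6,p7} splits into {p2,p3,p7} and {p6}.
On input R, block {p2,p3,p7} splits into {p3,p7} and {p2}.
Split {p3,p7} by δ(·,L) → {p3} and {p7}.
Split {p4,p8} by δ(·,L) → {p4} and {p8}.
The partition is now stable with 6 blocks: {p3} | {p4} | {p6} | {p2} | {p7} | {p8}.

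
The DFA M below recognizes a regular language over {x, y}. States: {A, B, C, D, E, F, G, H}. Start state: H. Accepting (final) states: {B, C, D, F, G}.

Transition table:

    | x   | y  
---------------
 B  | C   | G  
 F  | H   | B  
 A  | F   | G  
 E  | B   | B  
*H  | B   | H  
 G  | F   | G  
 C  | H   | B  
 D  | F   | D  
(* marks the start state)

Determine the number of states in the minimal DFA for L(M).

3

First remove the unreachable states {A,D,E}; 5 states remain.
P0 = {B,C,F,G} | {H}.
Refine {B,C,F,G} on symbol x: members go to different blocks, giving {B,G} and {C,F}.
The partition is now stable with 3 blocks: {B,G} | {H} | {C,F}.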